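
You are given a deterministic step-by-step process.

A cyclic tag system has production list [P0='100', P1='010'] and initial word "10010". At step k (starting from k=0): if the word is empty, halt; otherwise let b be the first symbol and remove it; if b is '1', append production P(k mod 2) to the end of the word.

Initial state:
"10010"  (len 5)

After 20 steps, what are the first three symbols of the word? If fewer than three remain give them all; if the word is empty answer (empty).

t=0: "10010"  (len 5)
t=1: "0010100"  (len 7)
t=2: "010100"  (len 6)
t=3: "10100"  (len 5)
t=4: "0100010"  (len 7)
t=5: "100010"  (len 6)
t=6: "00010010"  (len 8)
t=7: "0010010"  (len 7)
t=8: "010010"  (len 6)
t=9: "10010"  (len 5)
t=10: "0010010"  (len 7)
t=11: "010010"  (len 6)
t=12: "10010"  (len 5)
t=13: "0010100"  (len 7)
t=14: "010100"  (len 6)
t=15: "10100"  (len 5)
t=16: "0100010"  (len 7)
t=17: "100010"  (len 6)
t=18: "00010010"  (len 8)
t=19: "0010010"  (len 7)
t=20: "010010"  (len 6)

010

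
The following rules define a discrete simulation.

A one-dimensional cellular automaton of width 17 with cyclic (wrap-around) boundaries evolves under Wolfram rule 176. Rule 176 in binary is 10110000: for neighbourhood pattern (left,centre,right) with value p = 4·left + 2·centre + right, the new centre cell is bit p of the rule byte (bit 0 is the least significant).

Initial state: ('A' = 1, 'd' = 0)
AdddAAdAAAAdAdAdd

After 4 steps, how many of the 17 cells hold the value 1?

6

gen 0: AdddAAdAAAAdAdAdd
gen 1: dAddddAdAAdAdAdAd
gen 2: ddAddddAddAdAdAdA
gen 3: AddAddddAddAdAdAd
gen 4: dAddAddddAddAdAdA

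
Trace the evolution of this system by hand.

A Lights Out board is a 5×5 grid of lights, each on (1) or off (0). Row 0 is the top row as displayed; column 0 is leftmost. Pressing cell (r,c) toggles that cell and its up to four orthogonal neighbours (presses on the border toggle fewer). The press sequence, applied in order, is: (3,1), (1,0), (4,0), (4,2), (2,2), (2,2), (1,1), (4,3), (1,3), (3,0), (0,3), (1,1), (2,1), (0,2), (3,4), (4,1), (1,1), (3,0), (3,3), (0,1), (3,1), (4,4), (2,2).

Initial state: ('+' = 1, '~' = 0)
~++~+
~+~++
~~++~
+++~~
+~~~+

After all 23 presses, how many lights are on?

12

step 0: ~++~+
~+~++
~~++~
+++~~
+~~~+
step 1: ~++~+
~+~++
~+++~
~~~~~
++~~+
step 2: +++~+
+~~++
++++~
~~~~~
++~~+
step 3: +++~+
+~~++
++++~
+~~~~
~~~~+
step 4: +++~+
+~~++
++++~
+~+~~
~++++
step 5: +++~+
+~+++
+~~~~
+~~~~
~++++
step 6: +++~+
+~~++
++++~
+~+~~
~++++
step 7: +~+~+
~++++
+~++~
+~+~~
~++++
step 8: +~+~+
~++++
+~++~
+~++~
~+~~~
step 9: +~+++
~+~~~
+~+~~
+~++~
~+~~~
step 10: +~+++
~+~~~
~~+~~
~+++~
++~~~
step 11: +~~~~
~+~+~
~~+~~
~+++~
++~~~
step 12: ++~~~
+~++~
~++~~
~+++~
++~~~
step 13: ++~~~
++++~
+~~~~
~~++~
++~~~
step 14: +~++~
++~+~
+~~~~
~~++~
++~~~
step 15: +~++~
++~+~
+~~~+
~~+~+
++~~+
step 16: +~++~
++~+~
+~~~+
~++~+
~~+~+
step 17: ++++~
~~++~
++~~+
~++~+
~~+~+
step 18: ++++~
~~++~
~+~~+
+~+~+
+~+~+
step 19: ++++~
~~++~
~+~++
+~~+~
+~+++
step 20: ~~~+~
~+++~
~+~++
+~~+~
+~+++
step 21: ~~~+~
~+++~
~~~++
~+++~
+++++
step 22: ~~~+~
~+++~
~~~++
~++++
+++~~
step 23: ~~~+~
~+~+~
~++~+
~+~++
+++~~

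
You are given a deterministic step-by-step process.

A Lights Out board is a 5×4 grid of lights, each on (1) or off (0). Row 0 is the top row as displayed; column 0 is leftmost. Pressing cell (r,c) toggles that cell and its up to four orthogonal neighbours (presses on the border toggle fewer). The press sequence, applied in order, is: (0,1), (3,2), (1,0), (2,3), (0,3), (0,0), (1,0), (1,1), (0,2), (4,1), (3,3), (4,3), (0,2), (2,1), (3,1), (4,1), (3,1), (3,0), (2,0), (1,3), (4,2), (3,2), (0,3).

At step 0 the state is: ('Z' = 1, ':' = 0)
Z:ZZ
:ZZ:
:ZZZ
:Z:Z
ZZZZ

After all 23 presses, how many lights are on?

8

t=0: Z:ZZ
:ZZ:
:ZZZ
:Z:Z
ZZZZ
t=1: :Z:Z
::Z:
:ZZZ
:Z:Z
ZZZZ
t=2: :Z:Z
::Z:
:Z:Z
::Z:
ZZ:Z
t=3: ZZ:Z
ZZZ:
ZZ:Z
::Z:
ZZ:Z
t=4: ZZ:Z
ZZZZ
ZZZ:
::ZZ
ZZ:Z
t=5: ZZZ:
ZZZ:
ZZZ:
::ZZ
ZZ:Z
t=6: ::Z:
:ZZ:
ZZZ:
::ZZ
ZZ:Z
t=7: Z:Z:
Z:Z:
:ZZ:
::ZZ
ZZ:Z
t=8: ZZZ:
:Z::
::Z:
::ZZ
ZZ:Z
t=9: Z::Z
:ZZ:
::Z:
::ZZ
ZZ:Z
t=10: Z::Z
:ZZ:
::Z:
:ZZZ
::ZZ
t=11: Z::Z
:ZZ:
::ZZ
:Z::
::Z:
t=12: Z::Z
:ZZ:
::ZZ
:Z:Z
:::Z
t=13: ZZZ:
:Z::
::ZZ
:Z:Z
:::Z
t=14: ZZZ:
::::
ZZ:Z
:::Z
:::Z
t=15: ZZZ:
::::
Z::Z
ZZZZ
:Z:Z
t=16: ZZZ:
::::
Z::Z
Z:ZZ
Z:ZZ
t=17: ZZZ:
::::
ZZ:Z
:Z:Z
ZZZZ
t=18: ZZZ:
::::
:Z:Z
Z::Z
:ZZZ
t=19: ZZZ:
Z:::
Z::Z
:::Z
:ZZZ
t=20: ZZZZ
Z:ZZ
Z:::
:::Z
:ZZZ
t=21: ZZZZ
Z:ZZ
Z:::
::ZZ
::::
t=22: ZZZZ
Z:ZZ
Z:Z:
:Z::
::Z:
t=23: ZZ::
Z:Z:
Z:Z:
:Z::
::Z:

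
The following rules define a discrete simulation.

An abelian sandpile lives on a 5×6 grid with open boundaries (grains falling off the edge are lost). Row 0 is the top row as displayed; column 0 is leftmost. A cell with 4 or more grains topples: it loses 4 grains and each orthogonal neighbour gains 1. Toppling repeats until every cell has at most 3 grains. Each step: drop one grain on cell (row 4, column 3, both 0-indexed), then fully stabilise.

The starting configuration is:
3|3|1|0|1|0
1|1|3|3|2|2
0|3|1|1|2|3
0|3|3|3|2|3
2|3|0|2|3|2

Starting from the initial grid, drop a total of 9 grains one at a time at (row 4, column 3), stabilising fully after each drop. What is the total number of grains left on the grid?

t=0: 3|3|1|0|1|0
1|1|3|3|2|2
0|3|1|1|2|3
0|3|3|3|2|3
2|3|0|2|3|2
t=1: 3|3|1|0|1|0
1|1|3|3|2|2
0|3|1|1|2|3
0|3|3|3|2|3
2|3|0|3|3|2
t=2: 3|3|1|0|1|0
1|2|3|3|3|3
1|0|3|3|0|1
1|2|1|2|2|2
3|0|3|2|2|0
t=3: 3|3|1|0|1|0
1|2|3|3|3|3
1|0|3|3|0|1
1|2|1|2|2|2
3|0|3|3|2|0
t=4: 3|3|1|0|1|0
1|2|3|3|3|3
1|0|3|3|0|1
1|2|2|3|2|2
3|1|0|1|3|0
t=5: 3|3|1|0|1|0
1|2|3|3|3|3
1|0|3|3|0|1
1|2|2|3|2|2
3|1|0|2|3|0
t=6: 3|3|1|0|1|0
1|2|3|3|3|3
1|0|3|3|0|1
1|2|2|3|2|2
3|1|0|3|3|0
t=7: 3|3|2|1|2|1
1|3|1|2|1|0
1|1|2|2|3|2
1|3|0|3|0|3
3|1|2|2|1|1
t=8: 3|3|2|1|2|1
1|3|1|2|1|0
1|1|2|2|3|2
1|3|0|3|0|3
3|1|2|3|1|1
t=9: 3|3|2|1|2|1
1|3|1|2|1|0
1|1|2|3|3|2
1|3|1|0|1|3
3|1|3|1|2|1

52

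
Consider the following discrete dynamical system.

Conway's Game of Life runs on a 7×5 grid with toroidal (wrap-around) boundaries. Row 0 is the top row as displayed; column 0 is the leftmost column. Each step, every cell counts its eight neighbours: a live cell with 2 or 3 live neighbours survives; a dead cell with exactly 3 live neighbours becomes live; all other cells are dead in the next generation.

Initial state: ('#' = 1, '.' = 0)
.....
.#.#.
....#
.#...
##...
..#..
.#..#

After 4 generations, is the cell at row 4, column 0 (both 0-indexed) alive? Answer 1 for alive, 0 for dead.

0

gen 0: .....
.#.#.
....#
.#...
##...
..#..
.#..#
gen 1: #.#..
.....
#.#..
.#...
###..
..#..
.....
gen 2: .....
.....
.#...
.....
#.#..
..#..
.#...
gen 3: .....
.....
.....
.#...
.#...
..#..
.....
gen 4: .....
.....
.....
.....
.##..
.....
.....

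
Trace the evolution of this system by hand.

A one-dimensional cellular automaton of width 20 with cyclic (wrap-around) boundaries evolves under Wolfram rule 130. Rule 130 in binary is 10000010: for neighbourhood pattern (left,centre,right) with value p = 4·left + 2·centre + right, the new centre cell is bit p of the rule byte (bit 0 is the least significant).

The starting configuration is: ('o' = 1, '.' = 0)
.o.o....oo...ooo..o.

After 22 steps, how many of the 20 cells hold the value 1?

4

k=0  .o.o....oo...ooo..o.
k=1  o......o....o.o..o..
k=2  ......o....o....o..o
k=3  .....o....o....o..o.
k=4  ....o....o....o..o..
k=5  ...o....o....o..o...
k=6  ..o....o....o..o....
k=7  .o....o....o..o.....
k=8  o....o....o..o......
k=9  ....o....o..o......o
k=10  ...o....o..o......o.
k=11  ..o....o..o......o..
k=12  .o....o..o......o...
k=13  o....o..o......o....
k=14  ....o..o......o....o
k=15  ...o..o......o....o.
k=16  ..o..o......o....o..
k=17  .o..o......o....o...
k=18  o..o......o....o....
k=19  ..o......o....o....o
k=20  .o......o....o....o.
k=21  o......o....o....o..
k=22  ......o....o....o..o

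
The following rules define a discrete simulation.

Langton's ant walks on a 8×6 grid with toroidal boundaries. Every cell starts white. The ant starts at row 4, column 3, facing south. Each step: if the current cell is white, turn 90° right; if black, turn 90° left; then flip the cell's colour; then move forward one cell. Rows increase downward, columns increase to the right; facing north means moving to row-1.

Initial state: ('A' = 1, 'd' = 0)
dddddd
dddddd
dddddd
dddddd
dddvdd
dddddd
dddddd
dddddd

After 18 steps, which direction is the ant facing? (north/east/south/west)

north

0) dddddd
dddddd
dddddd
dddddd
dddvdd
dddddd
dddddd
dddddd
1) dddddd
dddddd
dddddd
dddddd
dd<Add
dddddd
dddddd
dddddd
2) dddddd
dddddd
dddddd
dd^ddd
ddAAdd
dddddd
dddddd
dddddd
3) dddddd
dddddd
dddddd
ddA>dd
ddAAdd
dddddd
dddddd
dddddd
4) dddddd
dddddd
dddddd
ddAAdd
ddAvdd
dddddd
dddddd
dddddd
5) dddddd
dddddd
dddddd
ddAAdd
ddAd>d
dddddd
dddddd
dddddd
6) dddddd
dddddd
dddddd
ddAAdd
ddAdAd
ddddvd
dddddd
dddddd
7) dddddd
dddddd
dddddd
ddAAdd
ddAdAd
ddd<Ad
dddddd
dddddd
8) dddddd
dddddd
dddddd
ddAAdd
ddA^Ad
dddAAd
dddddd
dddddd
9) dddddd
dddddd
dddddd
ddAAdd
ddAA>d
dddAAd
dddddd
dddddd
10) dddddd
dddddd
dddddd
ddAA^d
ddAAdd
dddAAd
dddddd
dddddd
11) dddddd
dddddd
dddddd
ddAAA>
ddAAdd
dddAAd
dddddd
dddddd
12) dddddd
dddddd
dddddd
ddAAAA
ddAAdv
dddAAd
dddddd
dddddd
13) dddddd
dddddd
dddddd
ddAAAA
ddAA<A
dddAAd
dddddd
dddddd
14) dddddd
dddddd
dddddd
ddAA^A
ddAAAA
dddAAd
dddddd
dddddd
15) dddddd
dddddd
dddddd
ddA<dA
ddAAAA
dddAAd
dddddd
dddddd
16) dddddd
dddddd
dddddd
ddAddA
ddAvAA
dddAAd
dddddd
dddddd
17) dddddd
dddddd
dddddd
ddAddA
ddAd>A
dddAAd
dddddd
dddddd
18) dddddd
dddddd
dddddd
ddAd^A
ddAddA
dddAAd
dddddd
dddddd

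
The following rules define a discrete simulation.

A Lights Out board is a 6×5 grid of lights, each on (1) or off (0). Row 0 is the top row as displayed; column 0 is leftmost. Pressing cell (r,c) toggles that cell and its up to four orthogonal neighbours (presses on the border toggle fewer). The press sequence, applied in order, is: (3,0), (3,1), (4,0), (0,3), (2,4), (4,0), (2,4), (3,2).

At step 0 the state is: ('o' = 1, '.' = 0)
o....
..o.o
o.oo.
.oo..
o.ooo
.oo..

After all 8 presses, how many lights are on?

t=0: o....
..o.o
o.oo.
.oo..
o.ooo
.oo..
t=1: o....
..o.o
..oo.
o.o..
..ooo
.oo..
t=2: o....
..o.o
.ooo.
.o...
.oooo
.oo..
t=3: o....
..o.o
.ooo.
oo...
o.ooo
ooo..
t=4: o.ooo
..ooo
.ooo.
oo...
o.ooo
ooo..
t=5: o.ooo
..oo.
.oo.o
oo..o
o.ooo
ooo..
t=6: o.ooo
..oo.
.oo.o
.o..o
.oooo
.oo..
t=7: o.ooo
..ooo
.ooo.
.o...
.oooo
.oo..
t=8: o.ooo
..ooo
.o.o.
..oo.
.o.oo
.oo..

16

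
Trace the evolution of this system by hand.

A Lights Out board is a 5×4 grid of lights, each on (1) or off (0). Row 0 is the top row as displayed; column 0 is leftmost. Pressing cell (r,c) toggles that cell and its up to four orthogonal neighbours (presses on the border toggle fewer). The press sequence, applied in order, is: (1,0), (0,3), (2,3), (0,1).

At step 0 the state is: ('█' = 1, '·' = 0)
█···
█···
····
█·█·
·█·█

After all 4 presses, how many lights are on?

0) █···
█···
····
█·█·
·█·█
1) ····
·█··
█···
█·█·
·█·█
2) ··██
·█·█
█···
█·█·
·█·█
3) ··██
·█··
█·██
█·██
·█·█
4) ██·█
····
█·██
█·██
·█·█

11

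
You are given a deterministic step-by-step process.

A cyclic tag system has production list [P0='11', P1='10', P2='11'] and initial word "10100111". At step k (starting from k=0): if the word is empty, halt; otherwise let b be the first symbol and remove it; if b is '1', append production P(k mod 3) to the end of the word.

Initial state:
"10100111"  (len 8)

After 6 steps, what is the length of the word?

k=0  "10100111"  (len 8)
k=1  "010011111"  (len 9)
k=2  "10011111"  (len 8)
k=3  "001111111"  (len 9)
k=4  "01111111"  (len 8)
k=5  "1111111"  (len 7)
k=6  "11111111"  (len 8)

8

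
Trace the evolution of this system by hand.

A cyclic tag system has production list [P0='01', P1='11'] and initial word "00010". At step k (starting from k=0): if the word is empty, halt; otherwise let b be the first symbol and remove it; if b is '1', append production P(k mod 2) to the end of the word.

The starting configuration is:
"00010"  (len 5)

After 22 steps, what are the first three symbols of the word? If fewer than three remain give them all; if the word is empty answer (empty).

t=0: "00010"  (len 5)
t=1: "0010"  (len 4)
t=2: "010"  (len 3)
t=3: "10"  (len 2)
t=4: "011"  (len 3)
t=5: "11"  (len 2)
t=6: "111"  (len 3)
t=7: "1101"  (len 4)
t=8: "10111"  (len 5)
t=9: "011101"  (len 6)
t=10: "11101"  (len 5)
t=11: "110101"  (len 6)
t=12: "1010111"  (len 7)
t=13: "01011101"  (len 8)
t=14: "1011101"  (len 7)
t=15: "01110101"  (len 8)
t=16: "1110101"  (len 7)
t=17: "11010101"  (len 8)
t=18: "101010111"  (len 9)
t=19: "0101011101"  (len 10)
t=20: "101011101"  (len 9)
t=21: "0101110101"  (len 10)
t=22: "101110101"  (len 9)

101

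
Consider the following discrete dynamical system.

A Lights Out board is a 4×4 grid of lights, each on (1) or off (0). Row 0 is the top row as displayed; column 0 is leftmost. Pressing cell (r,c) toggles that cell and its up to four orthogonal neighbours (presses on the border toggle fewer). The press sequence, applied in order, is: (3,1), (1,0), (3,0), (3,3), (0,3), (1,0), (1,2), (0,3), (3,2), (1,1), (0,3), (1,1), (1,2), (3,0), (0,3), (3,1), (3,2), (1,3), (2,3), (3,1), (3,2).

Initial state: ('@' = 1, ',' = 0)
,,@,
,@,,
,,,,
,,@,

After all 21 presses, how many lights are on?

8

gen 0: ,,@,
,@,,
,,,,
,,@,
gen 1: ,,@,
,@,,
,@,,
@@,,
gen 2: @,@,
@,,,
@@,,
@@,,
gen 3: @,@,
@,,,
,@,,
,,,,
gen 4: @,@,
@,,,
,@,@
,,@@
gen 5: @,,@
@,,@
,@,@
,,@@
gen 6: ,,,@
,@,@
@@,@
,,@@
gen 7: ,,@@
,,@,
@@@@
,,@@
gen 8: ,,,,
,,@@
@@@@
,,@@
gen 9: ,,,,
,,@@
@@,@
,@,,
gen 10: ,@,,
@@,@
@,,@
,@,,
gen 11: ,@@@
@@,,
@,,@
,@,,
gen 12: ,,@@
,,@,
@@,@
,@,,
gen 13: ,,,@
,@,@
@@@@
,@,,
gen 14: ,,,@
,@,@
,@@@
@,,,
gen 15: ,,@,
,@,,
,@@@
@,,,
gen 16: ,,@,
,@,,
,,@@
,@@,
gen 17: ,,@,
,@,,
,,,@
,,,@
gen 18: ,,@@
,@@@
,,,,
,,,@
gen 19: ,,@@
,@@,
,,@@
,,,,
gen 20: ,,@@
,@@,
,@@@
@@@,
gen 21: ,,@@
,@@,
,@,@
@,,@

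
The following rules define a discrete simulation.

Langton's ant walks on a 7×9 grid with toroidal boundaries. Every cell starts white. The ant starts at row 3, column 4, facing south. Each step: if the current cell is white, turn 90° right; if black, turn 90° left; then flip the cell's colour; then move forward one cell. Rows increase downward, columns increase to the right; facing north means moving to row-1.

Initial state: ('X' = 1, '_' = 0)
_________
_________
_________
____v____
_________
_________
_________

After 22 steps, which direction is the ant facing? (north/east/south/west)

south

k=0  _________
_________
_________
____v____
_________
_________
_________
k=1  _________
_________
_________
___<X____
_________
_________
_________
k=2  _________
_________
___^_____
___XX____
_________
_________
_________
k=3  _________
_________
___X>____
___XX____
_________
_________
_________
k=4  _________
_________
___XX____
___Xv____
_________
_________
_________
k=5  _________
_________
___XX____
___X_>___
_________
_________
_________
k=6  _________
_________
___XX____
___X_X___
_____v___
_________
_________
k=7  _________
_________
___XX____
___X_X___
____<X___
_________
_________
k=8  _________
_________
___XX____
___X^X___
____XX___
_________
_________
k=9  _________
_________
___XX____
___XX>___
____XX___
_________
_________
k=10  _________
_________
___XX^___
___XX____
____XX___
_________
_________
k=11  _________
_________
___XXX>__
___XX____
____XX___
_________
_________
k=12  _________
_________
___XXXX__
___XX_v__
____XX___
_________
_________
k=13  _________
_________
___XXXX__
___XX<X__
____XX___
_________
_________
k=14  _________
_________
___XX^X__
___XXXX__
____XX___
_________
_________
k=15  _________
_________
___X<_X__
___XXXX__
____XX___
_________
_________
k=16  _________
_________
___X__X__
___XvXX__
____XX___
_________
_________
k=17  _________
_________
___X__X__
___X_>X__
____XX___
_________
_________
k=18  _________
_________
___X_^X__
___X__X__
____XX___
_________
_________
k=19  _________
_________
___X_X>__
___X__X__
____XX___
_________
_________
k=20  _________
______^__
___X_X___
___X__X__
____XX___
_________
_________
k=21  _________
______X>_
___X_X___
___X__X__
____XX___
_________
_________
k=22  _________
______XX_
___X_X_v_
___X__X__
____XX___
_________
_________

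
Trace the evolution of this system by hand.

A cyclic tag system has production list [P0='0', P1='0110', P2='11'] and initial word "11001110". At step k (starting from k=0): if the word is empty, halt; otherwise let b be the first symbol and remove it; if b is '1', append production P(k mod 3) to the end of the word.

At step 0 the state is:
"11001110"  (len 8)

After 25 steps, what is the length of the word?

0) "11001110"  (len 8)
1) "10011100"  (len 8)
2) "00111000110"  (len 11)
3) "0111000110"  (len 10)
4) "111000110"  (len 9)
5) "110001100110"  (len 12)
6) "1000110011011"  (len 13)
7) "0001100110110"  (len 13)
8) "001100110110"  (len 12)
9) "01100110110"  (len 11)
10) "1100110110"  (len 10)
11) "1001101100110"  (len 13)
12) "00110110011011"  (len 14)
13) "0110110011011"  (len 13)
14) "110110011011"  (len 12)
15) "1011001101111"  (len 13)
16) "0110011011110"  (len 13)
17) "110011011110"  (len 12)
18) "1001101111011"  (len 13)
19) "0011011110110"  (len 13)
20) "011011110110"  (len 12)
21) "11011110110"  (len 11)
22) "10111101100"  (len 11)
23) "01111011000110"  (len 14)
24) "1111011000110"  (len 13)
25) "1110110001100"  (len 13)

13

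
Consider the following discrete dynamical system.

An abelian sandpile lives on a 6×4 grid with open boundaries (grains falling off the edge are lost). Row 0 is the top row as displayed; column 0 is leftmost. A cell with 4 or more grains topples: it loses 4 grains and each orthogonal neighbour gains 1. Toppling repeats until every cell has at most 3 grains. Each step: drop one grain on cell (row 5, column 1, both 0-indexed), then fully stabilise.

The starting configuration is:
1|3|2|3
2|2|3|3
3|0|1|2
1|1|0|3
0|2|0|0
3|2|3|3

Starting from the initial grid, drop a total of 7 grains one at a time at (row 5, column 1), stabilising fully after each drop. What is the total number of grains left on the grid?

42

[0] 1|3|2|3
2|2|3|3
3|0|1|2
1|1|0|3
0|2|0|0
3|2|3|3
[1] 1|3|2|3
2|2|3|3
3|0|1|2
1|1|0|3
0|2|0|0
3|3|3|3
[2] 1|3|2|3
2|2|3|3
3|0|1|2
1|1|0|3
1|3|1|1
0|2|1|0
[3] 1|3|2|3
2|2|3|3
3|0|1|2
1|1|0|3
1|3|1|1
0|3|1|0
[4] 1|3|2|3
2|2|3|3
3|0|1|2
1|2|0|3
2|0|2|1
1|1|2|0
[5] 1|3|2|3
2|2|3|3
3|0|1|2
1|2|0|3
2|0|2|1
1|2|2|0
[6] 1|3|2|3
2|2|3|3
3|0|1|2
1|2|0|3
2|0|2|1
1|3|2|0
[7] 1|3|2|3
2|2|3|3
3|0|1|2
1|2|0|3
2|1|2|1
2|0|3|0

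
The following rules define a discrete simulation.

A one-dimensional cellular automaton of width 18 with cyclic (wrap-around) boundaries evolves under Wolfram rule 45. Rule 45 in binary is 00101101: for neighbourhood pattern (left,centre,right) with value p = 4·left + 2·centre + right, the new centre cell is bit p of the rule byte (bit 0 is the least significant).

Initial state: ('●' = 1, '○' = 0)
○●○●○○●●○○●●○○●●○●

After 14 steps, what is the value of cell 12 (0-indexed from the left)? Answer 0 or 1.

1

[0] ○●○●○○●●○○●●○○●●○●
[1] ●●●●○○●○○○●○○○●○●●
[2] ○○○○○○●○●○●○●○●●●○
[3] ●●●●●○●●●●●●●●●○○○
[4] ●○○○○●●○○○○○○○○○●○
[5] ●○●●○●○○●●●●●●●○●●
[6] ○●●○●●○○●○○○○○○●●○
[7] ○●○●●○○○●○●●●●○●○○
[8] ○●●●○○●○●●●○○○●●○●
[9] ●●○○○○●●●○○○●○●○●●
[10] ○○○●●○●○○○●○●●●●●○
[11] ●●○●○●●○●○●●●○○○○○
[12] ●○●●●●○●●●●○○○●●●○
[13] ●●●○○○●●○○○○●○●○○●
[14] ○○○○●○●○○●●○●●●○○●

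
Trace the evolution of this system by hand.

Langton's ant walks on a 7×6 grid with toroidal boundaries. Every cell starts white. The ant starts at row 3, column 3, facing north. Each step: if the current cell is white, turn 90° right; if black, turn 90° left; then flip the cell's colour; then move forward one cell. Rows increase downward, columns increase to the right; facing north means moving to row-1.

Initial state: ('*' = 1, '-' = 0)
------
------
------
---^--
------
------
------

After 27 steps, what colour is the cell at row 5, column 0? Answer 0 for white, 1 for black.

0) ------
------
------
---^--
------
------
------
1) ------
------
------
---*>-
------
------
------
2) ------
------
------
---**-
----v-
------
------
3) ------
------
------
---**-
---<*-
------
------
4) ------
------
------
---^*-
---**-
------
------
5) ------
------
------
--<-*-
---**-
------
------
6) ------
------
--^---
--*-*-
---**-
------
------
7) ------
------
--*>--
--*-*-
---**-
------
------
8) ------
------
--**--
--*v*-
---**-
------
------
9) ------
------
--**--
--<**-
---**-
------
------
10) ------
------
--**--
---**-
--v**-
------
------
11) ------
------
--**--
---**-
-<***-
------
------
12) ------
------
--**--
-^-**-
-****-
------
------
13) ------
------
--**--
-*>**-
-****-
------
------
14) ------
------
--**--
-****-
-*v**-
------
------
15) ------
------
--**--
-****-
-*->*-
------
------
16) ------
------
--**--
-**^*-
-*--*-
------
------
17) ------
------
--**--
-*<-*-
-*--*-
------
------
18) ------
------
--**--
-*--*-
-*v-*-
------
------
19) ------
------
--**--
-*--*-
-<*-*-
------
------
20) ------
------
--**--
-*--*-
--*-*-
-v----
------
21) ------
------
--**--
-*--*-
--*-*-
<*----
------
22) ------
------
--**--
-*--*-
^-*-*-
**----
------
23) ------
------
--**--
-*--*-
*>*-*-
**----
------
24) ------
------
--**--
-*--*-
***-*-
*v----
------
25) ------
------
--**--
-*--*-
***-*-
*->---
------
26) ------
------
--**--
-*--*-
***-*-
*-*---
--v---
27) ------
------
--**--
-*--*-
***-*-
*-*---
-<*---

1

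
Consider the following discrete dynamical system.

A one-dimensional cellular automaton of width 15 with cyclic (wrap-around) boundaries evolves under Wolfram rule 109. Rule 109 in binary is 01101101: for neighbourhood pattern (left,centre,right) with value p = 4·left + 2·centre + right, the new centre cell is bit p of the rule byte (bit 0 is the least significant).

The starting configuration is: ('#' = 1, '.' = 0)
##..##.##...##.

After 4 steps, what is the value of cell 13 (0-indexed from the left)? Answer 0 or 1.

[0] ##..##.##...##.
[1] ##..#####.#.###
[2] .#..#...#####..
[3] .#..#.#.#...#.#
[4] ##..#####.#.###

1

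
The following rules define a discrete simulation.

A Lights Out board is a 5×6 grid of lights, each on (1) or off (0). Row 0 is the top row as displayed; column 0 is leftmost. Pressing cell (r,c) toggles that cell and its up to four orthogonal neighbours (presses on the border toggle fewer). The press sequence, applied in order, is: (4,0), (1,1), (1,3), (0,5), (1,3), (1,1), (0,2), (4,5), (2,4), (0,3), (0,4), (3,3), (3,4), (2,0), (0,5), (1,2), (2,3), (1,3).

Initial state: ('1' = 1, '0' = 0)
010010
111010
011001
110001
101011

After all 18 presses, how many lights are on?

0) 010010
111010
011001
110001
101011
1) 010010
111010
011001
010001
011011
2) 000010
000010
001001
010001
011011
3) 000110
001100
001101
010001
011011
4) 000101
001101
001101
010001
011011
5) 000001
000011
001001
010001
011011
6) 010001
111011
011001
010001
011011
7) 001101
110011
011001
010001
011011
8) 001101
110011
011001
010000
011000
9) 001101
110001
011110
010010
011000
10) 000011
110101
011110
010010
011000
11) 000100
110111
011110
010010
011000
12) 000100
110111
011010
011100
011100
13) 000100
110111
011000
011011
011110
14) 000100
010111
101000
111011
011110
15) 000111
010110
101000
111011
011110
16) 001111
001010
100000
111011
011110
17) 001111
001110
101110
111111
011110
18) 001011
000000
101010
111111
011110

16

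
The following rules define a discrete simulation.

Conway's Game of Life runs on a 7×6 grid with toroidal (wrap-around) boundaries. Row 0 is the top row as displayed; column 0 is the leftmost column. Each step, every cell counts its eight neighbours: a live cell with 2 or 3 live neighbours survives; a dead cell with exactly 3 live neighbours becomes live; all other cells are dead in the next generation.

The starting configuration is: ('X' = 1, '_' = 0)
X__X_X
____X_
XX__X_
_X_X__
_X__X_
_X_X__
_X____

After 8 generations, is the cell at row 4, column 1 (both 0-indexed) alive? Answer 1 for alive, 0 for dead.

k=0  X__X_X
____X_
XX__X_
_X_X__
_X__X_
_X_X__
_X____
k=1  X___XX
_X_XX_
XXXXXX
_X_XXX
XX_XX_
XX____
_X__X_
k=2  XXX___
______
______
______
___X__
___XX_
_X__X_
k=3  XXX___
_X____
______
______
___XX_
__XXX_
XX__XX
k=4  __X___
XXX___
______
______
__X_X_
XXX___
____X_
k=5  __XX__
_XX___
_X____
______
__XX__
_XX__X
__XX__
k=6  ______
_X_X__
_XX___
__X___
_XXX__
_X__X_
____X_
k=7  ______
_X____
_X_X__
______
_X_X__
_X__X_
______
k=8  ______
__X___
__X___
______
__X___
__X___
______

0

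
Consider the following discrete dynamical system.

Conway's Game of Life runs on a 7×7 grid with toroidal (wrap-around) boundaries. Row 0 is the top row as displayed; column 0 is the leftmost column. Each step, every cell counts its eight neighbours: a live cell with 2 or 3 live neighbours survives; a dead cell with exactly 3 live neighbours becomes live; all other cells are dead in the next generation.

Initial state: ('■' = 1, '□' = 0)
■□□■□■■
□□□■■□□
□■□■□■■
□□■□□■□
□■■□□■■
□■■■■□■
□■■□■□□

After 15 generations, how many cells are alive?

[0] ■□□■□■■
□□□■■□□
□■□■□■■
□□■□□■□
□■■□□■■
□■■■■□■
□■■□■□□
[1] ■■□□□■■
□□□■□□□
□□□■□■■
□□□■□□□
□□□□□□■
□□□□■□■
□□□□□□□
[2] ■□□□□□■
□□■□□□□
□□■■□□□
□□□□■■■
□□□□□■□
□□□□□■□
□□□□□□□
[3] □□□□□□□
□■■■□□□
□□■■■■□
□□□■■■■
□□□□□□□
□□□□□□□
□□□□□□■
[4] □□■□□□□
□■□□□□□
□■□□□□■
□□■□□□■
□□□□■■□
□□□□□□□
□□□□□□□
[5] □□□□□□□
■■■□□□□
□■■□□□□
■□□□□□■
□□□□□■□
□□□□□□□
□□□□□□□
[6] □■□□□□□
■□■□□□□
□□■□□□■
■■□□□□■
□□□□□□■
□□□□□□□
□□□□□□□
[7] □■□□□□□
■□■□□□□
□□■□□□■
□■□□□■■
□□□□□□■
□□□□□□□
□□□□□□□
[8] □■□□□□□
■□■□□□□
□□■□□■■
□□□□□■■
■□□□□■■
□□□□□□□
□□□□□□□
[9] □■□□□□□
■□■□□□■
■■□□□■□
□□□□■□□
■□□□□■□
□□□□□□■
□□□□□□□
[10] ■■□□□□□
□□■□□□■
■■□□□■□
■■□□■■□
□□□□□■■
□□□□□□■
□□□□□□□
[11] ■■□□□□□
□□■□□□■
□□■□■■□
□■□□■□□
□□□□■□□
□□□□□■■
■□□□□□□
[12] ■■□□□□■
■□■■□■■
□■■□■■□
□□□□■□□
□□□□■□□
□□□□□■■
■■□□□□□
[13] □□□□□■□
□□□■□□□
■■■□□□□
□□□□■□□
□□□□■□□
■□□□□■■
□■□□□■□
[14] □□□□■□□
□■■□□□□
□■■■□□□
□■□■□□□
□□□□■□■
■□□□■■■
■□□□■■□
[15] □■□■■■□
□■□□□□□
■□□■□□□
■■□■■□□
□□□■■□■
■□□■□□□
■□□■□□□

18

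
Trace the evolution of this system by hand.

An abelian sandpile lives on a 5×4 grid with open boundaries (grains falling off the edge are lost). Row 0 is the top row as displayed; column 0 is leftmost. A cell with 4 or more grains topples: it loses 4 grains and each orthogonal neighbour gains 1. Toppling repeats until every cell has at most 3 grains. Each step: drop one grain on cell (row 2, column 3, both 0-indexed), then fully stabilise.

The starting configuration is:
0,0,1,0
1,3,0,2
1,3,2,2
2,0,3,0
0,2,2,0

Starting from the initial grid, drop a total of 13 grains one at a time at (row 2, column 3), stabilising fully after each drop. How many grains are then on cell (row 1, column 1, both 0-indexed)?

k=0  0,0,1,0
1,3,0,2
1,3,2,2
2,0,3,0
0,2,2,0
k=1  0,0,1,0
1,3,0,2
1,3,2,3
2,0,3,0
0,2,2,0
k=2  0,0,1,0
1,3,0,3
1,3,3,0
2,0,3,1
0,2,2,0
k=3  0,0,1,0
1,3,0,3
1,3,3,1
2,0,3,1
0,2,2,0
k=4  0,0,1,0
1,3,0,3
1,3,3,2
2,0,3,1
0,2,2,0
k=5  0,0,1,0
1,3,0,3
1,3,3,3
2,0,3,1
0,2,2,0
k=6  0,1,1,1
2,0,3,0
2,1,2,2
2,2,0,3
0,2,3,0
k=7  0,1,1,1
2,0,3,0
2,1,2,3
2,2,0,3
0,2,3,0
k=8  0,1,1,1
2,0,3,1
2,1,3,1
2,2,1,0
0,2,3,1
k=9  0,1,1,1
2,0,3,1
2,1,3,2
2,2,1,0
0,2,3,1
k=10  0,1,1,1
2,0,3,1
2,1,3,3
2,2,1,0
0,2,3,1
k=11  0,1,2,1
2,1,0,3
2,2,1,1
2,2,2,1
0,2,3,1
k=12  0,1,2,1
2,1,0,3
2,2,1,2
2,2,2,1
0,2,3,1
k=13  0,1,2,1
2,1,0,3
2,2,1,3
2,2,2,1
0,2,3,1

1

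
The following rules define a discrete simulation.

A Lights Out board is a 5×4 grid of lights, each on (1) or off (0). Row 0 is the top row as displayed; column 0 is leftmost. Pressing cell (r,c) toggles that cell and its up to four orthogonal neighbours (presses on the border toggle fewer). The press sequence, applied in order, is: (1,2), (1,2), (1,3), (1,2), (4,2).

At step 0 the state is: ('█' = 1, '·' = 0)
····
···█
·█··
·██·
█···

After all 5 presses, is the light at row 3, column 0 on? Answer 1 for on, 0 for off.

t=0: ····
···█
·█··
·██·
█···
t=1: ··█·
·██·
·██·
·██·
█···
t=2: ····
···█
·█··
·██·
█···
t=3: ···█
··█·
·█·█
·██·
█···
t=4: ··██
·█·█
·███
·██·
█···
t=5: ··██
·█·█
·███
·█··
████

0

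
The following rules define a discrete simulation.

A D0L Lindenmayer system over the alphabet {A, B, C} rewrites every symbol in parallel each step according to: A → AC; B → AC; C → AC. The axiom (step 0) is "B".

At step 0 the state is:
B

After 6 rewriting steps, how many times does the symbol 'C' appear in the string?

32

[0] B
[1] AC
[2] ACAC
[3] ACACACAC
[4] ACACACACACACACAC
[5] ACACACACACACACACACACACACACACACAC
[6] ACACACACACACACACACACACACACACACACACACACACACACACACACACACACACACACAC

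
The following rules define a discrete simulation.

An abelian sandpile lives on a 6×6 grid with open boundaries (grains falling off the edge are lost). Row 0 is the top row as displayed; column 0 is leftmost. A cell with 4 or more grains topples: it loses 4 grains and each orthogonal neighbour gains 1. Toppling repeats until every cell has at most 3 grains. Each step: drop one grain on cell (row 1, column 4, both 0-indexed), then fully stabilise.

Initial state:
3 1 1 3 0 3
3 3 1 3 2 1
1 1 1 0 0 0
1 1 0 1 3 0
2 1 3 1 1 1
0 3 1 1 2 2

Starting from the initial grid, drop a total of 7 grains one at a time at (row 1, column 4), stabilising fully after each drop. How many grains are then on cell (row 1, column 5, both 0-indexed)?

[0] 3 1 1 3 0 3
3 3 1 3 2 1
1 1 1 0 0 0
1 1 0 1 3 0
2 1 3 1 1 1
0 3 1 1 2 2
[1] 3 1 1 3 0 3
3 3 1 3 3 1
1 1 1 0 0 0
1 1 0 1 3 0
2 1 3 1 1 1
0 3 1 1 2 2
[2] 3 1 2 0 2 3
3 3 2 1 1 2
1 1 1 1 1 0
1 1 0 1 3 0
2 1 3 1 1 1
0 3 1 1 2 2
[3] 3 1 2 0 2 3
3 3 2 1 2 2
1 1 1 1 1 0
1 1 0 1 3 0
2 1 3 1 1 1
0 3 1 1 2 2
[4] 3 1 2 0 2 3
3 3 2 1 3 2
1 1 1 1 1 0
1 1 0 1 3 0
2 1 3 1 1 1
0 3 1 1 2 2
[5] 3 1 2 0 3 3
3 3 2 2 0 3
1 1 1 1 2 0
1 1 0 1 3 0
2 1 3 1 1 1
0 3 1 1 2 2
[6] 3 1 2 0 3 3
3 3 2 2 1 3
1 1 1 1 2 0
1 1 0 1 3 0
2 1 3 1 1 1
0 3 1 1 2 2
[7] 3 1 2 0 3 3
3 3 2 2 2 3
1 1 1 1 2 0
1 1 0 1 3 0
2 1 3 1 1 1
0 3 1 1 2 2

3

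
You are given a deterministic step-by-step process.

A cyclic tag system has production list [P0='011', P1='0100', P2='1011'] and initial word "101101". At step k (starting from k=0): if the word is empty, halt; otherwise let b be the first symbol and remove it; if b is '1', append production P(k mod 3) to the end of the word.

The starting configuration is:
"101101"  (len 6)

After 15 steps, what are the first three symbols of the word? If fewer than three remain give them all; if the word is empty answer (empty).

step 0: "101101"  (len 6)
step 1: "01101011"  (len 8)
step 2: "1101011"  (len 7)
step 3: "1010111011"  (len 10)
step 4: "010111011011"  (len 12)
step 5: "10111011011"  (len 11)
step 6: "01110110111011"  (len 14)
step 7: "1110110111011"  (len 13)
step 8: "1101101110110100"  (len 16)
step 9: "1011011101101001011"  (len 19)
step 10: "011011101101001011011"  (len 21)
step 11: "11011101101001011011"  (len 20)
step 12: "10111011010010110111011"  (len 23)
step 13: "0111011010010110111011011"  (len 25)
step 14: "111011010010110111011011"  (len 24)
step 15: "110110100101101110110111011"  (len 27)

110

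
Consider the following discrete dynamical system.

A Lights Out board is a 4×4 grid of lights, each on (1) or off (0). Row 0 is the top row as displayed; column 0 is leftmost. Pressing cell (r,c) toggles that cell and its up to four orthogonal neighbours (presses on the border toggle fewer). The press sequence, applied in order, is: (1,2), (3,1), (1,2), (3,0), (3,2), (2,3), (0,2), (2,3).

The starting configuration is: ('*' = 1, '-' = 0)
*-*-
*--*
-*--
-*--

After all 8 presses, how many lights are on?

0) *-*-
*--*
-*--
-*--
1) *---
***-
-**-
-*--
2) *---
***-
--*-
*-*-
3) *-*-
*--*
----
*-*-
4) *-*-
*--*
*---
-**-
5) *-*-
*--*
*-*-
---*
6) *-*-
*---
*--*
----
7) **-*
*-*-
*--*
----
8) **-*
*-**
*-*-
---*

9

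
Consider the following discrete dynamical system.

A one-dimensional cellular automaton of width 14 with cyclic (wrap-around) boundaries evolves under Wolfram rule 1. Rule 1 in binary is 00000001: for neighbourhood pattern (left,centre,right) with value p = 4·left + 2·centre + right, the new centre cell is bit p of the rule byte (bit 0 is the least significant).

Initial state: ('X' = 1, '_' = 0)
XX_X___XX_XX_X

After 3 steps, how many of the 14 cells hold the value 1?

1

[0] XX_X___XX_XX_X
[1] _____X________
[2] XXXX___XXXXXXX
[3] _____X________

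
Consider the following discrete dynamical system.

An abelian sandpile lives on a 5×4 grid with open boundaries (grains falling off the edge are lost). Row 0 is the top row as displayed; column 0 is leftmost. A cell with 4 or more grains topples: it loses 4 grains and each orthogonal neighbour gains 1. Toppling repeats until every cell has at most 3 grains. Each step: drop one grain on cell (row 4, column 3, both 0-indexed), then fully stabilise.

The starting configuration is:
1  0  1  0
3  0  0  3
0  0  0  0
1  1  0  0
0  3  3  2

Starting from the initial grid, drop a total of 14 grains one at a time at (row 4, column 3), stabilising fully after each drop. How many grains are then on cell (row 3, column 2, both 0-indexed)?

k=0  1  0  1  0
3  0  0  3
0  0  0  0
1  1  0  0
0  3  3  2
k=1  1  0  1  0
3  0  0  3
0  0  0  0
1  1  0  0
0  3  3  3
k=2  1  0  1  0
3  0  0  3
0  0  0  0
1  2  1  1
1  0  1  1
k=3  1  0  1  0
3  0  0  3
0  0  0  0
1  2  1  1
1  0  1  2
k=4  1  0  1  0
3  0  0  3
0  0  0  0
1  2  1  1
1  0  1  3
k=5  1  0  1  0
3  0  0  3
0  0  0  0
1  2  1  2
1  0  2  0
k=6  1  0  1  0
3  0  0  3
0  0  0  0
1  2  1  2
1  0  2  1
k=7  1  0  1  0
3  0  0  3
0  0  0  0
1  2  1  2
1  0  2  2
k=8  1  0  1  0
3  0  0  3
0  0  0  0
1  2  1  2
1  0  2  3
k=9  1  0  1  0
3  0  0  3
0  0  0  0
1  2  1  3
1  0  3  0
k=10  1  0  1  0
3  0  0  3
0  0  0  0
1  2  1  3
1  0  3  1
k=11  1  0  1  0
3  0  0  3
0  0  0  0
1  2  1  3
1  0  3  2
k=12  1  0  1  0
3  0  0  3
0  0  0  0
1  2  1  3
1  0  3  3
k=13  1  0  1  0
3  0  0  3
0  0  0  1
1  2  3  0
1  1  0  2
k=14  1  0  1  0
3  0  0  3
0  0  0  1
1  2  3  0
1  1  0  3

3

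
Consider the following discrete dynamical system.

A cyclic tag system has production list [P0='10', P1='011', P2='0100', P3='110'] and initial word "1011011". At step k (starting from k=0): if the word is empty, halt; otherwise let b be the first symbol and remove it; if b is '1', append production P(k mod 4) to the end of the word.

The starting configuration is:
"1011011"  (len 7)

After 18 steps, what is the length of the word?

k=0  "1011011"  (len 7)
k=1  "01101110"  (len 8)
k=2  "1101110"  (len 7)
k=3  "1011100100"  (len 10)
k=4  "011100100110"  (len 12)
k=5  "11100100110"  (len 11)
k=6  "1100100110011"  (len 13)
k=7  "1001001100110100"  (len 16)
k=8  "001001100110100110"  (len 18)
k=9  "01001100110100110"  (len 17)
k=10  "1001100110100110"  (len 16)
k=11  "0011001101001100100"  (len 19)
k=12  "011001101001100100"  (len 18)
k=13  "11001101001100100"  (len 17)
k=14  "1001101001100100011"  (len 19)
k=15  "0011010011001000110100"  (len 22)
k=16  "011010011001000110100"  (len 21)
k=17  "11010011001000110100"  (len 20)
k=18  "1010011001000110100011"  (len 22)

22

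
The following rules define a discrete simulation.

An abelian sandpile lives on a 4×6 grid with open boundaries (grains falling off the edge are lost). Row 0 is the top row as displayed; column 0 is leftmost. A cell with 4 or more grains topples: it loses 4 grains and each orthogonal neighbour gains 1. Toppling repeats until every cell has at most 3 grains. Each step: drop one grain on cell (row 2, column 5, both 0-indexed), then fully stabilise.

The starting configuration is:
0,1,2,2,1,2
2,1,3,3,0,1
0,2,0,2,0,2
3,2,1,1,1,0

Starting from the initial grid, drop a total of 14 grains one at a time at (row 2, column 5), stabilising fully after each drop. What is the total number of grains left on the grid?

gen 0: 0,1,2,2,1,2
2,1,3,3,0,1
0,2,0,2,0,2
3,2,1,1,1,0
gen 1: 0,1,2,2,1,2
2,1,3,3,0,1
0,2,0,2,0,3
3,2,1,1,1,0
gen 2: 0,1,2,2,1,2
2,1,3,3,0,2
0,2,0,2,1,0
3,2,1,1,1,1
gen 3: 0,1,2,2,1,2
2,1,3,3,0,2
0,2,0,2,1,1
3,2,1,1,1,1
gen 4: 0,1,2,2,1,2
2,1,3,3,0,2
0,2,0,2,1,2
3,2,1,1,1,1
gen 5: 0,1,2,2,1,2
2,1,3,3,0,2
0,2,0,2,1,3
3,2,1,1,1,1
gen 6: 0,1,2,2,1,2
2,1,3,3,0,3
0,2,0,2,2,0
3,2,1,1,1,2
gen 7: 0,1,2,2,1,2
2,1,3,3,0,3
0,2,0,2,2,1
3,2,1,1,1,2
gen 8: 0,1,2,2,1,2
2,1,3,3,0,3
0,2,0,2,2,2
3,2,1,1,1,2
gen 9: 0,1,2,2,1,2
2,1,3,3,0,3
0,2,0,2,2,3
3,2,1,1,1,2
gen 10: 0,1,2,2,1,3
2,1,3,3,1,0
0,2,0,2,3,1
3,2,1,1,1,3
gen 11: 0,1,2,2,1,3
2,1,3,3,1,0
0,2,0,2,3,2
3,2,1,1,1,3
gen 12: 0,1,2,2,1,3
2,1,3,3,1,0
0,2,0,2,3,3
3,2,1,1,1,3
gen 13: 0,1,2,2,1,3
2,1,3,3,2,1
0,2,0,3,0,2
3,2,1,1,3,0
gen 14: 0,1,2,2,1,3
2,1,3,3,2,1
0,2,0,3,0,3
3,2,1,1,3,0

39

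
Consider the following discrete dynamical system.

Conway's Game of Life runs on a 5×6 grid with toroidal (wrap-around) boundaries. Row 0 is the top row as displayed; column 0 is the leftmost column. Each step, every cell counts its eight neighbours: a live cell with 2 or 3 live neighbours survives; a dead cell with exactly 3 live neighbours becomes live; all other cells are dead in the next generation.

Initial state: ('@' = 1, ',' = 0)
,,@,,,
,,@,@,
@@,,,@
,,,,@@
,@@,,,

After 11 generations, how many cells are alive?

step 0: ,,@,,,
,,@,@,
@@,,,@
,,,,@@
,@@,,,
step 1: ,,@,,,
@,@@,@
@@,@,,
,,@,@@
,@@@,,
step 2: @,,,@,
@,,@@@
,,,,,,
,,,,@@
,@,,@,
step 3: @@,,,,
@,,@@,
@,,@,,
,,,,@@
@,,@@,
step 4: @@@,,,
@,@@@,
@,,@,,
@,,,,,
@@,@@,
step 5: ,,,,,,
@,,,@,
@,@@@,
@,@@@,
,,,@,,
step 6: ,,,,,,
,@,,@,
@,@,,,
,,,,,,
,,@@@,
step 7: ,,@,@,
,@,,,,
,@,,,,
,@@,,,
,,,@,,
step 8: ,,@@,,
,@@,,,
@@,,,,
,@@,,,
,@,@,,
step 9: ,,,@,,
@,,@,,
@,,,,,
,,,,,,
,@,@,,
step 10: ,,,@@,
,,,,,,
,,,,,,
,,,,,,
,,@,,,
step 11: ,,,@,,
,,,,,,
,,,,,,
,,,,,,
,,,@,,

2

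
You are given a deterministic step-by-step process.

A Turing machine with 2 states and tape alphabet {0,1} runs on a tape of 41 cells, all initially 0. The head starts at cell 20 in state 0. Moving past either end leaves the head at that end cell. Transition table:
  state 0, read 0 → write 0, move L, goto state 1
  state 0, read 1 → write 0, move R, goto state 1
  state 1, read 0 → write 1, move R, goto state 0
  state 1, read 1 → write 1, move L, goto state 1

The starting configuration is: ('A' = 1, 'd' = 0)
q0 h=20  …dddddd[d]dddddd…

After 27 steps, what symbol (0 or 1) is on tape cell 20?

k=0  q0 h=20  …dddddd[d]dddddd…
k=1  q1 h=19  …dddddd[d]dddddd…
k=2  q0 h=20  …dddddA[d]dddddd…
k=3  q1 h=19  …dddddd[A]dddddd…
k=4  q1 h=18  …dddddd[d]Addddd…
k=5  q0 h=19  …dddddA[A]dddddd…
k=6  q1 h=20  …ddddAd[d]dddddd…
k=7  q0 h=21  …dddAdA[d]dddddd…
k=8  q1 h=20  …ddddAd[A]dddddd…
k=9  q1 h=19  …dddddA[d]Addddd…
k=10  q0 h=20  …ddddAA[A]dddddd…
k=11  q1 h=21  …dddAAd[d]dddddd…
k=12  q0 h=22  …ddAAdA[d]dddddd…
k=13  q1 h=21  …dddAAd[A]dddddd…
k=14  q1 h=20  …ddddAA[d]Addddd…
k=15  q0 h=21  …dddAAA[A]dddddd…
k=16  q1 h=22  …ddAAAd[d]dddddd…
k=17  q0 h=23  …dAAAdA[d]dddddd…
k=18  q1 h=22  …ddAAAd[A]dddddd…
k=19  q1 h=21  …dddAAA[d]Addddd…
k=20  q0 h=22  …ddAAAA[A]dddddd…
k=21  q1 h=23  …dAAAAd[d]dddddd…
k=22  q0 h=24  …AAAAdA[d]dddddd…
k=23  q1 h=23  …dAAAAd[A]dddddd…
k=24  q1 h=22  …ddAAAA[d]Addddd…
k=25  q0 h=23  …dAAAAA[A]dddddd…
k=26  q1 h=24  …AAAAAd[d]dddddd…
k=27  q0 h=25  …AAAAdA[d]dddddd…

1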